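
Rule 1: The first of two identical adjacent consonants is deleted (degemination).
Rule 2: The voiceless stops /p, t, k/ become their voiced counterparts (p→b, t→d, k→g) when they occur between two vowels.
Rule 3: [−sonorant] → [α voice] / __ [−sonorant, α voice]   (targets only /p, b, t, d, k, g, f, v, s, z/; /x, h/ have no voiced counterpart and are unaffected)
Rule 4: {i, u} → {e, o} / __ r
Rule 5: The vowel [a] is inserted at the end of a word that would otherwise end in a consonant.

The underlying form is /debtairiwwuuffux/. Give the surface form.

Rule 1 (degemination): /ww/ is a geminate; the first /w/ deletes. /ff/ is a geminate; the first /f/ deletes. /debtairiwwuuffux/ → debtairiwuufux.
Rule 2 (intervocalic voicing): no segment meets the environment; /debtairiwuufux/ is unchanged.
Rule 3 (regressive voicing assimilation): /b/ precedes the voiceless obstruent /t/, so it devoices to [p] by assimilation. /debtairiwuufux/ → deptairiwuufux.
Rule 4 (pre-rhotic lowering): /i/ is a high vowel immediately before /r/, so it lowers to [e]. /deptairiwuufux/ → deptaeriwuufux.
Rule 5 (final a-epenthesis): the form ends in the consonant /x/, so [a] is inserted word-finally. /deptaeriwuufux/ → deptaeriwuufuxa.

deptaeriwuufuxa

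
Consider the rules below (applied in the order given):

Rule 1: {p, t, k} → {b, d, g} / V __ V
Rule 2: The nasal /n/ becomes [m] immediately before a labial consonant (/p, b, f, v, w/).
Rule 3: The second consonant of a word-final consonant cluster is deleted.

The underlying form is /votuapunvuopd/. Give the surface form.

voduabumvuop

Rule 1 (intervocalic voicing): /t/ is a voiceless stop between vowels /o/ and /u/, so it voices to [d]. /p/ is a voiceless stop between vowels /a/ and /u/, so it voices to [b]. /votuapunvuopd/ → voduabunvuopd.
Rule 2 (nasal place assimilation): /n/ precedes the labial consonant /v/, so it assimilates in place to [m]. /voduabunvuopd/ → voduabumvuopd.
Rule 3 (final cluster simplification): /d/ is the second consonant of a word-final cluster /pd/, so it deletes. /voduabumvuopd/ → voduabumvuop.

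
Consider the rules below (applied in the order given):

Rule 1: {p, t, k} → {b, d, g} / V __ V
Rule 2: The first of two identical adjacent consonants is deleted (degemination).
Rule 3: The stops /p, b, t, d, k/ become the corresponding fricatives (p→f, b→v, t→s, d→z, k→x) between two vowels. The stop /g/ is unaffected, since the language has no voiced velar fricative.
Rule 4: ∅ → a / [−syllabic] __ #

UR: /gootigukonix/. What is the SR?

goozigugonixa

Rule 1 (intervocalic voicing): /t/ is a voiceless stop between vowels /o/ and /i/, so it voices to [d]. /k/ is a voiceless stop between vowels /u/ and /o/, so it voices to [g]. /gootigukonix/ → goodigugonix.
Rule 2 (degemination): no segment meets the environment; /goodigugonix/ is unchanged.
Rule 3 (intervocalic spirantization): /d/ is a stop between vowels /o/ and /i/, so it spirantizes to the fricative [z]. /goodigugonix/ → goozigugonix.
Rule 4 (final a-epenthesis): the form ends in the consonant /x/, so [a] is inserted word-finally. /goozigugonix/ → goozigugonixa.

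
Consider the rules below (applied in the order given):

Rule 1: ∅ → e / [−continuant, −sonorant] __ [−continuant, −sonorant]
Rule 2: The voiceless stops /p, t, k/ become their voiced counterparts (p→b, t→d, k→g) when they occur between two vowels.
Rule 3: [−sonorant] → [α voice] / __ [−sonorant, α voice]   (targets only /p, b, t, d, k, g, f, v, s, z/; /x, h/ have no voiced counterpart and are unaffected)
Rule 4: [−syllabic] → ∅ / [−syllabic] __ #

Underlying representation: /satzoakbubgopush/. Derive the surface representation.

Rule 1 (stop-cluster e-epenthesis): /k/ and /b/ form a stop–stop cluster, so [e] is inserted between them. /b/ and /g/ form a stop–stop cluster, so [e] is inserted between them. /satzoakbubgopush/ → satzoakebubegopush.
Rule 2 (intervocalic voicing): /k/ is a voiceless stop between vowels /a/ and /e/, so it voices to [g]. /p/ is a voiceless stop between vowels /o/ and /u/, so it voices to [b]. /satzoakebubegopush/ → satzoagebubegobush.
Rule 3 (regressive voicing assimilation): /t/ precedes the voiced obstruent /z/, so it voices to [d] by assimilation. /satzoagebubegobush/ → sadzoagebubegobush.
Rule 4 (final cluster simplification): /h/ is the second consonant of a word-final cluster /sh/, so it deletes. /sadzoagebubegobush/ → sadzoagebubegobus.

sadzoagebubegobus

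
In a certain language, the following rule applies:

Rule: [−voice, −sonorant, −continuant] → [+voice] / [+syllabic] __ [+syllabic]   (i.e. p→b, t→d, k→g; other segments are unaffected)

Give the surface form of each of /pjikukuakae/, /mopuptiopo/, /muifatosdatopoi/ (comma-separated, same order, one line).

pjiguguagae, mobuptiobo, muifadosdadoboi

/pjikukuakae/: /k/ is a voiceless stop between vowels /i/ and /u/, so it voices to [g]. /k/ is a voiceless stop between vowels /u/ and /u/, so it voices to [g]. /k/ is a voiceless stop between vowels /a/ and /a/, so it voices to [g]. → [pjiguguagae].
/mopuptiopo/: /p/ is a voiceless stop between vowels /o/ and /u/, so it voices to [b]. /p/ is a voiceless stop between vowels /o/ and /o/, so it voices to [b]. → [mobuptiobo].
/muifatosdatopoi/: /t/ is a voiceless stop between vowels /a/ and /o/, so it voices to [d]. /t/ is a voiceless stop between vowels /a/ and /o/, so it voices to [d]. /p/ is a voiceless stop between vowels /o/ and /o/, so it voices to [b]. → [muifadosdadoboi].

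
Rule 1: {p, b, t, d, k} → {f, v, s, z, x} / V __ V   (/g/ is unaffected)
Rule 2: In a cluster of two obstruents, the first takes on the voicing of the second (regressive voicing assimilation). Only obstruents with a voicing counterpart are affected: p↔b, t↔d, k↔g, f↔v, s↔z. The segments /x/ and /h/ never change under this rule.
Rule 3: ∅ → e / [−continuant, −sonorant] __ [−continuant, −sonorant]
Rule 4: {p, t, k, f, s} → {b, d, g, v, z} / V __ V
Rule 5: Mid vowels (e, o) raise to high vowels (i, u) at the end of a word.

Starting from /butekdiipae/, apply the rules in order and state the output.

Rule 1 (intervocalic spirantization): /t/ is a stop between vowels /u/ and /e/, so it spirantizes to the fricative [s]. /p/ is a stop between vowels /i/ and /a/, so it spirantizes to the fricative [f]. /butekdiipae/ → busekdiifae.
Rule 2 (regressive voicing assimilation): /k/ precedes the voiced obstruent /d/, so it voices to [g] by assimilation. /busekdiifae/ → busegdiifae.
Rule 3 (stop-cluster e-epenthesis): /g/ and /d/ form a stop–stop cluster, so [e] is inserted between them. /busegdiifae/ → busegediifae.
Rule 4 (intervocalic voicing): /s/ is a voiceless obstruent between vowels /u/ and /e/, so it voices to [z]. /f/ is a voiceless obstruent between vowels /i/ and /a/, so it voices to [v]. /busegediifae/ → buzegediivae.
Rule 5 (final vowel raising): /e/ is a mid vowel in word-final position, so it raises to [i]. /buzegediivae/ → buzegediivai.

buzegediivai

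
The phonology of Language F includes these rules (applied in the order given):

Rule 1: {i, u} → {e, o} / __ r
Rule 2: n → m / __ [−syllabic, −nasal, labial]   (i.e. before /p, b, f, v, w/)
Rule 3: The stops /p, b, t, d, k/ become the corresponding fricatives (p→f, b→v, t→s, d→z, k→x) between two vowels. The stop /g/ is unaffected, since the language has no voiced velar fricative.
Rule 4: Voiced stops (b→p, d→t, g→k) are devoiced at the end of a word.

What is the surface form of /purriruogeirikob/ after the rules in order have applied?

Rule 1 (pre-rhotic lowering): /u/ is a high vowel immediately before /r/, so it lowers to [o]. /i/ is a high vowel immediately before /r/, so it lowers to [e]. /i/ is a high vowel immediately before /r/, so it lowers to [e]. /purriruogeirikob/ → porreruogeerikob.
Rule 2 (nasal place assimilation): no segment meets the environment; /porreruogeerikob/ is unchanged.
Rule 3 (intervocalic spirantization): /k/ is a stop between vowels /i/ and /o/, so it spirantizes to the fricative [x]. /porreruogeerikob/ → porreruogeerixob.
Rule 4 (final devoicing): /b/ is a voiced stop in word-final position, so it devoices to [p]. /porreruogeerixob/ → porreruogeerixop.

porreruogeerixop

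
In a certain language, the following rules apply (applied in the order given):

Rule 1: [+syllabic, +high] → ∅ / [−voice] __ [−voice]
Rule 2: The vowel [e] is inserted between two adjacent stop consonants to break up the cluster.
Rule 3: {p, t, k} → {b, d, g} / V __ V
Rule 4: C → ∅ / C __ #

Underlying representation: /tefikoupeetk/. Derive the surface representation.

tefkoubeedek

Rule 1 (high vowel syncope): /i/ is a high vowel flanked by voiceless consonants /f/ and /k/, so it deletes. /tefikoupeetk/ → tefkoupeetk.
Rule 2 (stop-cluster e-epenthesis): /t/ and /k/ form a stop–stop cluster, so [e] is inserted between them. /tefkoupeetk/ → tefkoupeetek.
Rule 3 (intervocalic voicing): /p/ is a voiceless stop between vowels /u/ and /e/, so it voices to [b]. /t/ is a voiceless stop between vowels /e/ and /e/, so it voices to [d]. /tefkoupeetek/ → tefkoubeedek.
Rule 4 (final cluster simplification): no segment meets the environment; /tefkoubeedek/ is unchanged.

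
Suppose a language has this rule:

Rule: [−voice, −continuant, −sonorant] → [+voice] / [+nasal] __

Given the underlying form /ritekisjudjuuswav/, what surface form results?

No segment of /ritekisjudjuuswav/ meets the structural description of the rule, so the form surfaces unchanged.

ritekisjudjuuswav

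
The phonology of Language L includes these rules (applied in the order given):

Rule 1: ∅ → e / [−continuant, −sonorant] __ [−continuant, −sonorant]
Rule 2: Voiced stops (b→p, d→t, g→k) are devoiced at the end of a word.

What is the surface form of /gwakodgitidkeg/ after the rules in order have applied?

gwakodegitidekek

Rule 1 (stop-cluster e-epenthesis): /d/ and /g/ form a stop–stop cluster, so [e] is inserted between them. /d/ and /k/ form a stop–stop cluster, so [e] is inserted between them. /gwakodgitidkeg/ → gwakodegitidekeg.
Rule 2 (final devoicing): /g/ is a voiced stop in word-final position, so it devoices to [k]. /gwakodegitidekeg/ → gwakodegitidekek.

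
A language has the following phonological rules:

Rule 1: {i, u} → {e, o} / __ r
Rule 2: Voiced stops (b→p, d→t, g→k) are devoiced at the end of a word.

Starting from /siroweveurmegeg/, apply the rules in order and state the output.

Rule 1 (pre-rhotic lowering): /i/ is a high vowel immediately before /r/, so it lowers to [e]. /u/ is a high vowel immediately before /r/, so it lowers to [o]. /siroweveurmegeg/ → seroweveormegeg.
Rule 2 (final devoicing): /g/ is a voiced stop in word-final position, so it devoices to [k]. /seroweveormegeg/ → seroweveormegek.

seroweveormegek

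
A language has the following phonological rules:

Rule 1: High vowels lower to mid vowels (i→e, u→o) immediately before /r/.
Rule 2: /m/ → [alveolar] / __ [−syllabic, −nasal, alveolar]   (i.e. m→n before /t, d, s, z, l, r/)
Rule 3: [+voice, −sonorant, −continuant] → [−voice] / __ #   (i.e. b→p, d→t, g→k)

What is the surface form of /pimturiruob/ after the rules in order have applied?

Rule 1 (pre-rhotic lowering): /u/ is a high vowel immediately before /r/, so it lowers to [o]. /i/ is a high vowel immediately before /r/, so it lowers to [e]. /pimturiruob/ → pimtoreruob.
Rule 2 (nasal place assimilation): /m/ precedes the alveolar consonant /t/, so it assimilates in place to [n]. /pimtoreruob/ → pintoreruob.
Rule 3 (final devoicing): /b/ is a voiced stop in word-final position, so it devoices to [p]. /pintoreruob/ → pintoreruop.

pintoreruop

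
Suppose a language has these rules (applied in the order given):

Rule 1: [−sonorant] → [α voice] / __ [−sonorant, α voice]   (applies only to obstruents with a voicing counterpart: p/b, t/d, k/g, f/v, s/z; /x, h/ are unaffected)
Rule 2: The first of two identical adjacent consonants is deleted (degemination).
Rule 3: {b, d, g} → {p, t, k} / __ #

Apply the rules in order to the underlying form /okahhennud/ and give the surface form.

Rule 1 (regressive voicing assimilation): no segment meets the environment; /okahhennud/ is unchanged.
Rule 2 (degemination): /hh/ is a geminate; the first /h/ deletes. /nn/ is a geminate; the first /n/ deletes. /okahhennud/ → okahenud.
Rule 3 (final devoicing): /d/ is a voiced stop in word-final position, so it devoices to [t]. /okahenud/ → okahenut.

okahenut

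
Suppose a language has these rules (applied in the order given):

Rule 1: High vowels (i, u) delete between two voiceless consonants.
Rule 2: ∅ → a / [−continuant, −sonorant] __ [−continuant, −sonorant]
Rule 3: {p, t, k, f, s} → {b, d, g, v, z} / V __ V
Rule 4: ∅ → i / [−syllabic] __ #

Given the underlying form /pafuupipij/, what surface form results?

pavuubabiji

Rule 1 (high vowel syncope): /i/ is a high vowel flanked by voiceless consonants /p/ and /p/, so it deletes. /pafuupipij/ → pafuuppij.
Rule 2 (stop-cluster a-epenthesis): /p/ and /p/ form a stop–stop cluster, so [a] is inserted between them. /pafuuppij/ → pafuupapij.
Rule 3 (intervocalic voicing): /f/ is a voiceless obstruent between vowels /a/ and /u/, so it voices to [v]. /p/ is a voiceless obstruent between vowels /u/ and /a/, so it voices to [b]. /p/ is a voiceless obstruent between vowels /a/ and /i/, so it voices to [b]. /pafuupapij/ → pavuubabij.
Rule 4 (final i-epenthesis): the form ends in the consonant /j/, so [i] is inserted word-finally. /pavuubabij/ → pavuubabiji.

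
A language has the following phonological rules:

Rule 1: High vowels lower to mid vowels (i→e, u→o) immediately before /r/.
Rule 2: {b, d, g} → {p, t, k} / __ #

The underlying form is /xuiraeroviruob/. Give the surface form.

xueraeroveruop

Rule 1 (pre-rhotic lowering): /i/ is a high vowel immediately before /r/, so it lowers to [e]. /i/ is a high vowel immediately before /r/, so it lowers to [e]. /xuiraeroviruob/ → xueraeroveruob.
Rule 2 (final devoicing): /b/ is a voiced stop in word-final position, so it devoices to [p]. /xueraeroveruob/ → xueraeroveruop.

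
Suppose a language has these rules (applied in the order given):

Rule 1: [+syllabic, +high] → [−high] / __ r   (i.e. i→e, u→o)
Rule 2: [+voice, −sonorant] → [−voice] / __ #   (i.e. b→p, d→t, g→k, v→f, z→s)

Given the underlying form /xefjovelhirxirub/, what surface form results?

Rule 1 (pre-rhotic lowering): /i/ is a high vowel immediately before /r/, so it lowers to [e]. /i/ is a high vowel immediately before /r/, so it lowers to [e]. /xefjovelhirxirub/ → xefjovelherxerub.
Rule 2 (final devoicing): /b/ is a voiced obstruent in word-final position, so it devoices to [p]. /xefjovelherxerub/ → xefjovelherxerup.

xefjovelherxerup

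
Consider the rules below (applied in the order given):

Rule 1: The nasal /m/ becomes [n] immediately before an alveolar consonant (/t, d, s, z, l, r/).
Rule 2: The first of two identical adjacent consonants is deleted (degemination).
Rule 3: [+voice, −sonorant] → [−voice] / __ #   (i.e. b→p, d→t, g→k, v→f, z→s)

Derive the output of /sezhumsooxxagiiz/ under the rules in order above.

sezhunsooxagiis

Rule 1 (nasal place assimilation): /m/ precedes the alveolar consonant /s/, so it assimilates in place to [n]. /sezhumsooxxagiiz/ → sezhunsooxxagiiz.
Rule 2 (degemination): /xx/ is a geminate; the first /x/ deletes. /sezhunsooxxagiiz/ → sezhunsooxagiiz.
Rule 3 (final devoicing): /z/ is a voiced obstruent in word-final position, so it devoices to [s]. /sezhunsooxagiiz/ → sezhunsooxagiis.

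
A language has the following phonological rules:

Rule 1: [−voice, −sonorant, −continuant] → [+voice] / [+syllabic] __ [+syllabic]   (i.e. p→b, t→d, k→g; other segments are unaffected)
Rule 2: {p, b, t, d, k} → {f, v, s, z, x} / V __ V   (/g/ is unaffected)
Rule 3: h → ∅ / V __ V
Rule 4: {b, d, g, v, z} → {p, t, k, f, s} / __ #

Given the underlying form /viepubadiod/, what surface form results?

Rule 1 (intervocalic voicing): /p/ is a voiceless stop between vowels /e/ and /u/, so it voices to [b]. /viepubadiod/ → viebubadiod.
Rule 2 (intervocalic spirantization): /b/ is a stop between vowels /e/ and /u/, so it spirantizes to the fricative [v]. /b/ is a stop between vowels /u/ and /a/, so it spirantizes to the fricative [v]. /d/ is a stop between vowels /a/ and /i/, so it spirantizes to the fricative [z]. /viebubadiod/ → vievuvaziod.
Rule 3 (intervocalic h-deletion): no segment meets the environment; /vievuvaziod/ is unchanged.
Rule 4 (final devoicing): /d/ is a voiced obstruent in word-final position, so it devoices to [t]. /vievuvaziod/ → vievuvaziot.

vievuvaziot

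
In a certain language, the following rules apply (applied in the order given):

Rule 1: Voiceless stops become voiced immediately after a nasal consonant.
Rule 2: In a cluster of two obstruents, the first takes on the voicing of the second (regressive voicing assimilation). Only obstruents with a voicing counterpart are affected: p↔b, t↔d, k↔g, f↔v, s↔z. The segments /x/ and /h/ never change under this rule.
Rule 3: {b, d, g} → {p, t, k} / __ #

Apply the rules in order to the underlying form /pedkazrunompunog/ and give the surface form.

petkazrunombunok

Rule 1 (post-nasal voicing): /p/ is a voiceless stop immediately after the nasal /m/, so it voices to [b]. /pedkazrunompunog/ → pedkazrunombunog.
Rule 2 (regressive voicing assimilation): /d/ precedes the voiceless obstruent /k/, so it devoices to [t] by assimilation. /pedkazrunombunog/ → petkazrunombunog.
Rule 3 (final devoicing): /g/ is a voiced stop in word-final position, so it devoices to [k]. /petkazrunombunog/ → petkazrunombunok.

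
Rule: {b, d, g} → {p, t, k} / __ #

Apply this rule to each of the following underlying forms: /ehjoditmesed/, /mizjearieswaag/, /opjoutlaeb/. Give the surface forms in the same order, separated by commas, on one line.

ehjoditmeset, mizjearieswaak, opjoutlaep

/ehjoditmesed/: /d/ is a voiced stop in word-final position, so it devoices to [t]. → [ehjoditmeset].
/mizjearieswaag/: /g/ is a voiced stop in word-final position, so it devoices to [k]. → [mizjearieswaak].
/opjoutlaeb/: /b/ is a voiced stop in word-final position, so it devoices to [p]. → [opjoutlaep].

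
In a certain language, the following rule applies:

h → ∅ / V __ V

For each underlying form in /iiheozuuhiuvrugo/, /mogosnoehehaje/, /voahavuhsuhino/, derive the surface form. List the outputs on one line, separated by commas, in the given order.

iieozuuiuvrugo, mogosnoeeaje, voaavuhsuino

/iiheozuuhiuvrugo/: /h/ occurs between vowels /i/ and /e/, so it deletes. /h/ occurs between vowels /u/ and /i/, so it deletes. → [iieozuuiuvrugo].
/mogosnoehehaje/: /h/ occurs between vowels /e/ and /e/, so it deletes. /h/ occurs between vowels /e/ and /a/, so it deletes. → [mogosnoeeaje].
/voahavuhsuhino/: /h/ occurs between vowels /a/ and /a/, so it deletes. /h/ occurs between vowels /u/ and /i/, so it deletes. → [voaavuhsuino].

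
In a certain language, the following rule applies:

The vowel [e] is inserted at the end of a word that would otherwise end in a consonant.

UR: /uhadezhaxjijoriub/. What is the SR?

the form ends in the consonant /b/, so [e] is inserted word-finally.
Surface form: [uhadezhaxjijoriube].

uhadezhaxjijoriube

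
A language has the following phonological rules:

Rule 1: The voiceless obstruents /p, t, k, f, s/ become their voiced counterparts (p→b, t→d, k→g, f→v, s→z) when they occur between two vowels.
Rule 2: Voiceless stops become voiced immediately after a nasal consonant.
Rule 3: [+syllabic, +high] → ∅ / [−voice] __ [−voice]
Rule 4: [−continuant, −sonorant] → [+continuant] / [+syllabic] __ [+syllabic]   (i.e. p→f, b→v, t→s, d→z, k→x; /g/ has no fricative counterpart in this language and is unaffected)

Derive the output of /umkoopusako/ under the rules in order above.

Rule 1 (intervocalic voicing): /p/ is a voiceless obstruent between vowels /o/ and /u/, so it voices to [b]. /s/ is a voiceless obstruent between vowels /u/ and /a/, so it voices to [z]. /k/ is a voiceless obstruent between vowels /a/ and /o/, so it voices to [g]. /umkoopusako/ → umkoobuzago.
Rule 2 (post-nasal voicing): /k/ is a voiceless stop immediately after the nasal /m/, so it voices to [g]. /umkoobuzago/ → umgoobuzago.
Rule 3 (high vowel syncope): no segment meets the environment; /umgoobuzago/ is unchanged.
Rule 4 (intervocalic spirantization): /b/ is a stop between vowels /o/ and /u/, so it spirantizes to the fricative [v]. /umgoobuzago/ → umgoovuzago.

umgoovuzago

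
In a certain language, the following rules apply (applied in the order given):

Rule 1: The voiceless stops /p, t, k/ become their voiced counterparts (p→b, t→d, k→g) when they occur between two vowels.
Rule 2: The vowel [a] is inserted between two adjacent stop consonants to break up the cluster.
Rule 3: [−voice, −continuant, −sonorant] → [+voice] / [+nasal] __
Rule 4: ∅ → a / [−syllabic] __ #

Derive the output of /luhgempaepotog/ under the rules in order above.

Rule 1 (intervocalic voicing): /p/ is a voiceless stop between vowels /e/ and /o/, so it voices to [b]. /t/ is a voiceless stop between vowels /o/ and /o/, so it voices to [d]. /luhgempaepotog/ → luhgempaebodog.
Rule 2 (stop-cluster a-epenthesis): no segment meets the environment; /luhgempaebodog/ is unchanged.
Rule 3 (post-nasal voicing): /p/ is a voiceless stop immediately after the nasal /m/, so it voices to [b]. /luhgempaebodog/ → luhgembaebodog.
Rule 4 (final a-epenthesis): the form ends in the consonant /g/, so [a] is inserted word-finally. /luhgembaebodog/ → luhgembaebodoga.

luhgembaebodoga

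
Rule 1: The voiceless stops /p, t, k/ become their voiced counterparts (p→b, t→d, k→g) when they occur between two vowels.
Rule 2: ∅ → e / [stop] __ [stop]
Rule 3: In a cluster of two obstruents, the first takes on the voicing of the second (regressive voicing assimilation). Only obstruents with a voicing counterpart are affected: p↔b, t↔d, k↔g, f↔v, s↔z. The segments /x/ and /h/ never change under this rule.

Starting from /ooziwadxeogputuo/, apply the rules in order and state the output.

ooziwatxeogepuduo

Rule 1 (intervocalic voicing): /t/ is a voiceless stop between vowels /u/ and /u/, so it voices to [d]. /ooziwadxeogputuo/ → ooziwadxeogpuduo.
Rule 2 (stop-cluster e-epenthesis): /g/ and /p/ form a stop–stop cluster, so [e] is inserted between them. /ooziwadxeogpuduo/ → ooziwadxeogepuduo.
Rule 3 (regressive voicing assimilation): /d/ precedes the voiceless obstruent /x/, so it devoices to [t] by assimilation. /ooziwadxeogepuduo/ → ooziwatxeogepuduo.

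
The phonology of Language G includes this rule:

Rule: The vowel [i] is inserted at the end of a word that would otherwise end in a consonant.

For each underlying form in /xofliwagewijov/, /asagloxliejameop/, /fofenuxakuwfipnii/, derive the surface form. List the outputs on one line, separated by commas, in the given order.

xofliwagewijovi, asagloxliejameopi, fofenuxakuwfipnii

/xofliwagewijov/: the form ends in the consonant /v/, so [i] is inserted word-finally. → [xofliwagewijovi].
/asagloxliejameop/: the form ends in the consonant /p/, so [i] is inserted word-finally. → [asagloxliejameopi].
/fofenuxakuwfipnii/: the rule's environment is not met; surfaces unchanged as [fofenuxakuwfipnii].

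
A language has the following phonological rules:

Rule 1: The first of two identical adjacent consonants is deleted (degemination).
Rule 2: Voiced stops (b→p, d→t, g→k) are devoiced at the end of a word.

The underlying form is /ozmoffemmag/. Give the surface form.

ozmofemak

Rule 1 (degemination): /ff/ is a geminate; the first /f/ deletes. /mm/ is a geminate; the first /m/ deletes. /ozmoffemmag/ → ozmofemag.
Rule 2 (final devoicing): /g/ is a voiced stop in word-final position, so it devoices to [k]. /ozmofemag/ → ozmofemak.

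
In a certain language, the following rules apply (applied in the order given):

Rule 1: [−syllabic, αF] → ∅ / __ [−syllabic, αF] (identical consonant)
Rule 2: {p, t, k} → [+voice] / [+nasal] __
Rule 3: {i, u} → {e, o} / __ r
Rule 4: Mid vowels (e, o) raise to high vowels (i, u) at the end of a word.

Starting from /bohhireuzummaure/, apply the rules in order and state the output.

Rule 1 (degemination): /hh/ is a geminate; the first /h/ deletes. /mm/ is a geminate; the first /m/ deletes. /bohhireuzummaure/ → bohireuzumaure.
Rule 2 (post-nasal voicing): no segment meets the environment; /bohireuzumaure/ is unchanged.
Rule 3 (pre-rhotic lowering): /i/ is a high vowel immediately before /r/, so it lowers to [e]. /u/ is a high vowel immediately before /r/, so it lowers to [o]. /bohireuzumaure/ → bohereuzumaore.
Rule 4 (final vowel raising): /e/ is a mid vowel in word-final position, so it raises to [i]. /bohereuzumaore/ → bohereuzumaori.

bohereuzumaori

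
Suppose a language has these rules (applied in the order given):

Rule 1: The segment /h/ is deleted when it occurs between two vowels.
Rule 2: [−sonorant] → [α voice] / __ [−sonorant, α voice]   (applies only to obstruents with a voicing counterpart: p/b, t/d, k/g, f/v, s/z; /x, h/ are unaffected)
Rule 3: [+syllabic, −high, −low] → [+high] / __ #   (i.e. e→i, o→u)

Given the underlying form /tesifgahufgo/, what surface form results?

Rule 1 (intervocalic h-deletion): /h/ occurs between vowels /a/ and /u/, so it deletes. /tesifgahufgo/ → tesifgaufgo.
Rule 2 (regressive voicing assimilation): /f/ precedes the voiced obstruent /g/, so it voices to [v] by assimilation. /f/ precedes the voiced obstruent /g/, so it voices to [v] by assimilation. /tesifgaufgo/ → tesivgauvgo.
Rule 3 (final vowel raising): /o/ is a mid vowel in word-final position, so it raises to [u]. /tesivgauvgo/ → tesivgauvgu.

tesivgauvgu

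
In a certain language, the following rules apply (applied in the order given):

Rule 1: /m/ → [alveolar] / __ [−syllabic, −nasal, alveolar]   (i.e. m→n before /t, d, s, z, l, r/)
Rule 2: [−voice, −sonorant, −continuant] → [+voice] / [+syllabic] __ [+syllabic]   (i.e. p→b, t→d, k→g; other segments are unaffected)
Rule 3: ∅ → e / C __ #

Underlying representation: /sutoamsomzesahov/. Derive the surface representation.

Rule 1 (nasal place assimilation): /m/ precedes the alveolar consonant /s/, so it assimilates in place to [n]. /m/ precedes the alveolar consonant /z/, so it assimilates in place to [n]. /sutoamsomzesahov/ → sutoansonzesahov.
Rule 2 (intervocalic voicing): /t/ is a voiceless stop between vowels /u/ and /o/, so it voices to [d]. /sutoansonzesahov/ → sudoansonzesahov.
Rule 3 (final e-epenthesis): the form ends in the consonant /v/, so [e] is inserted word-finally. /sudoansonzesahov/ → sudoansonzesahove.

sudoansonzesahove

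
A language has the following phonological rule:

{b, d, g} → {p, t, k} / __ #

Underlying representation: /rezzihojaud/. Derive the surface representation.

/d/ is a voiced stop in word-final position, so it devoices to [t].
Surface form: [rezzihojaut].

rezzihojaut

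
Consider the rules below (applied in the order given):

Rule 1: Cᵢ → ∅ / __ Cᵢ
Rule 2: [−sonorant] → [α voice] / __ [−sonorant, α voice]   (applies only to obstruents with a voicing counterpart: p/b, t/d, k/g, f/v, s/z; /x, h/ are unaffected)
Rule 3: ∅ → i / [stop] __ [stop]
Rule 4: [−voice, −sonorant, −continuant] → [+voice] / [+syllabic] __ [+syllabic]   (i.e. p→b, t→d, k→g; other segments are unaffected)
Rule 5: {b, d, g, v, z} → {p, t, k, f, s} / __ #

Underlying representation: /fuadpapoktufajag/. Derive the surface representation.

fuadibabogidufajak

Rule 1 (degemination): no segment meets the environment; /fuadpapoktufajag/ is unchanged.
Rule 2 (regressive voicing assimilation): /d/ precedes the voiceless obstruent /p/, so it devoices to [t] by assimilation. /fuadpapoktufajag/ → fuatpapoktufajag.
Rule 3 (stop-cluster i-epenthesis): /t/ and /p/ form a stop–stop cluster, so [i] is inserted between them. /k/ and /t/ form a stop–stop cluster, so [i] is inserted between them. /fuatpapoktufajag/ → fuatipapokitufajag.
Rule 4 (intervocalic voicing): /t/ is a voiceless stop between vowels /a/ and /i/, so it voices to [d]. /p/ is a voiceless stop between vowels /i/ and /a/, so it voices to [b]. /p/ is a voiceless stop between vowels /a/ and /o/, so it voices to [b]. /k/ is a voiceless stop between vowels /o/ and /i/, so it voices to [g]. /t/ is a voiceless stop between vowels /i/ and /u/, so it voices to [d]. /fuatipapokitufajag/ → fuadibabogidufajag.
Rule 5 (final devoicing): /g/ is a voiced obstruent in word-final position, so it devoices to [k]. /fuadibabogidufajag/ → fuadibabogidufajak.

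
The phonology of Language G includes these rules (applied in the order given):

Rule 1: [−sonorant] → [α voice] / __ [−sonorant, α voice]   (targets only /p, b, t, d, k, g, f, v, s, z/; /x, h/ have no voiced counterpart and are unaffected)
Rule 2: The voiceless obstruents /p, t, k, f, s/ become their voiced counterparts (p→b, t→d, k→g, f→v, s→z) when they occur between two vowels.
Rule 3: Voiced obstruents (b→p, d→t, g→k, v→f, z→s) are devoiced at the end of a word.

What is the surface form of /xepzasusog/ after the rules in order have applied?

xebzazuzok

Rule 1 (regressive voicing assimilation): /p/ precedes the voiced obstruent /z/, so it voices to [b] by assimilation. /xepzasusog/ → xebzasusog.
Rule 2 (intervocalic voicing): /s/ is a voiceless obstruent between vowels /a/ and /u/, so it voices to [z]. /s/ is a voiceless obstruent between vowels /u/ and /o/, so it voices to [z]. /xebzasusog/ → xebzazuzog.
Rule 3 (final devoicing): /g/ is a voiced obstruent in word-final position, so it devoices to [k]. /xebzazuzog/ → xebzazuzok.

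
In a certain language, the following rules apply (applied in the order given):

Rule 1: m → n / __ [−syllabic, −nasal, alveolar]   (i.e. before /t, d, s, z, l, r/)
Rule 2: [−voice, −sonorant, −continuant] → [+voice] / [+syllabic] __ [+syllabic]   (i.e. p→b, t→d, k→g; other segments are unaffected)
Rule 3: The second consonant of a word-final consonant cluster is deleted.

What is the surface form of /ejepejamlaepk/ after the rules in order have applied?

ejebejanlaep

Rule 1 (nasal place assimilation): /m/ precedes the alveolar consonant /l/, so it assimilates in place to [n]. /ejepejamlaepk/ → ejepejanlaepk.
Rule 2 (intervocalic voicing): /p/ is a voiceless stop between vowels /e/ and /e/, so it voices to [b]. /ejepejanlaepk/ → ejebejanlaepk.
Rule 3 (final cluster simplification): /k/ is the second consonant of a word-final cluster /pk/, so it deletes. /ejebejanlaepk/ → ejebejanlaep.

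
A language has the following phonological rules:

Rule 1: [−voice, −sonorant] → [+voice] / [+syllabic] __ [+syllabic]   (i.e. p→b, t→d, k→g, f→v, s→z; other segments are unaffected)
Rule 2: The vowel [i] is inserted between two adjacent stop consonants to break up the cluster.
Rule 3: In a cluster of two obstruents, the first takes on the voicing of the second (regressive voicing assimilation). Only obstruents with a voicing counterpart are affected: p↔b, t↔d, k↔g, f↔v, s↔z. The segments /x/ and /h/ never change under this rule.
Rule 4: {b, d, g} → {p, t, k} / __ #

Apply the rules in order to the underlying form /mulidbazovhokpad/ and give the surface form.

mulidibazofhokipat

Rule 1 (intervocalic voicing): no segment meets the environment; /mulidbazovhokpad/ is unchanged.
Rule 2 (stop-cluster i-epenthesis): /d/ and /b/ form a stop–stop cluster, so [i] is inserted between them. /k/ and /p/ form a stop–stop cluster, so [i] is inserted between them. /mulidbazovhokpad/ → mulidibazovhokipad.
Rule 3 (regressive voicing assimilation): /v/ precedes the voiceless obstruent /h/, so it devoices to [f] by assimilation. /mulidibazovhokipad/ → mulidibazofhokipad.
Rule 4 (final devoicing): /d/ is a voiced stop in word-final position, so it devoices to [t]. /mulidibazofhokipad/ → mulidibazofhokipat.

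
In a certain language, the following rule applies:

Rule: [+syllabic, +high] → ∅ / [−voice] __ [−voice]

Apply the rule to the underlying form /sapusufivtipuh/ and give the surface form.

sapsfivtph

/u/ is a high vowel flanked by voiceless consonants /p/ and /s/, so it deletes.
/u/ is a high vowel flanked by voiceless consonants /s/ and /f/, so it deletes.
/i/ is a high vowel flanked by voiceless consonants /t/ and /p/, so it deletes.
/u/ is a high vowel flanked by voiceless consonants /p/ and /h/, so it deletes.
Surface form: [sapsfivtph].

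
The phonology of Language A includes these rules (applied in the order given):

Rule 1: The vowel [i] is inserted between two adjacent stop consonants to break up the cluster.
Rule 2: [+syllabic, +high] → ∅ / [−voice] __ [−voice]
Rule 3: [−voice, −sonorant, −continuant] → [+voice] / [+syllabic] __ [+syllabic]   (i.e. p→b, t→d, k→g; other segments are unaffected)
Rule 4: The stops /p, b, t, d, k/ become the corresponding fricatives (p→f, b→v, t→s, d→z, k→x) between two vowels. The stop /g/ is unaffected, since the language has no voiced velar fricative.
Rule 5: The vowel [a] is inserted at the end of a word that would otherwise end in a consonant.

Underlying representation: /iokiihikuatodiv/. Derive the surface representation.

iogiihkuazoziva

Rule 1 (stop-cluster i-epenthesis): no segment meets the environment; /iokiihikuatodiv/ is unchanged.
Rule 2 (high vowel syncope): /i/ is a high vowel flanked by voiceless consonants /h/ and /k/, so it deletes. /iokiihikuatodiv/ → iokiihkuatodiv.
Rule 3 (intervocalic voicing): /k/ is a voiceless stop between vowels /o/ and /i/, so it voices to [g]. /t/ is a voiceless stop between vowels /a/ and /o/, so it voices to [d]. /iokiihkuatodiv/ → iogiihkuadodiv.
Rule 4 (intervocalic spirantization): /d/ is a stop between vowels /a/ and /o/, so it spirantizes to the fricative [z]. /d/ is a stop between vowels /o/ and /i/, so it spirantizes to the fricative [z]. /iogiihkuadodiv/ → iogiihkuazoziv.
Rule 5 (final a-epenthesis): the form ends in the consonant /v/, so [a] is inserted word-finally. /iogiihkuazoziv/ → iogiihkuazoziva.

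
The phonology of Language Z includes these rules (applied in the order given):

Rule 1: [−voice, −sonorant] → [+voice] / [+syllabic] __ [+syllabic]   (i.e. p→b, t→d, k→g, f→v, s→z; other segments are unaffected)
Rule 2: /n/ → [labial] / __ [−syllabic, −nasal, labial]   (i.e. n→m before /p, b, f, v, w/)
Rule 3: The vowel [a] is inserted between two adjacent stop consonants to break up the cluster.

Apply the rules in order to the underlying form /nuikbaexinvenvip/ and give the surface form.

Rule 1 (intervocalic voicing): no segment meets the environment; /nuikbaexinvenvip/ is unchanged.
Rule 2 (nasal place assimilation): /n/ precedes the labial consonant /v/, so it assimilates in place to [m]. /n/ precedes the labial consonant /v/, so it assimilates in place to [m]. /nuikbaexinvenvip/ → nuikbaeximvemvip.
Rule 3 (stop-cluster a-epenthesis): /k/ and /b/ form a stop–stop cluster, so [a] is inserted between them. /nuikbaeximvemvip/ → nuikabaeximvemvip.

nuikabaeximvemvip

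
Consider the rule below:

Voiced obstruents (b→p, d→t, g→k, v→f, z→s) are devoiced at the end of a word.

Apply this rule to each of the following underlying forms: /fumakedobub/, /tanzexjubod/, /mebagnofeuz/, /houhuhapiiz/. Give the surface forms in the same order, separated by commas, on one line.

/fumakedobub/: /b/ is a voiced obstruent in word-final position, so it devoices to [p]. → [fumakedobup].
/tanzexjubod/: /d/ is a voiced obstruent in word-final position, so it devoices to [t]. → [tanzexjubot].
/mebagnofeuz/: /z/ is a voiced obstruent in word-final position, so it devoices to [s]. → [mebagnofeus].
/houhuhapiiz/: /z/ is a voiced obstruent in word-final position, so it devoices to [s]. → [houhuhapiis].

fumakedobup, tanzexjubot, mebagnofeus, houhuhapiis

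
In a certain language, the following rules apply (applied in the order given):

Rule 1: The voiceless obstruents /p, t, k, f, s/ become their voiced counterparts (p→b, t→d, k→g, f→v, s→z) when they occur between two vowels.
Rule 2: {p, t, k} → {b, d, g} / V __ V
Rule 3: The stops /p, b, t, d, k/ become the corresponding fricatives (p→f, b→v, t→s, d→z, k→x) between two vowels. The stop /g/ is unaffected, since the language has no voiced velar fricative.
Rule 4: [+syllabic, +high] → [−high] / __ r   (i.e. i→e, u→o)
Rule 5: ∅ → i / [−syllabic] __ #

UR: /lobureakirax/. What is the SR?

Rule 1 (intervocalic voicing): /k/ is a voiceless obstruent between vowels /a/ and /i/, so it voices to [g]. /lobureakirax/ → lobureagirax.
Rule 2 (intervocalic voicing): no segment meets the environment; /lobureagirax/ is unchanged.
Rule 3 (intervocalic spirantization): /b/ is a stop between vowels /o/ and /u/, so it spirantizes to the fricative [v]. /lobureagirax/ → lovureagirax.
Rule 4 (pre-rhotic lowering): /u/ is a high vowel immediately before /r/, so it lowers to [o]. /i/ is a high vowel immediately before /r/, so it lowers to [e]. /lovureagirax/ → lovoreagerax.
Rule 5 (final i-epenthesis): the form ends in the consonant /x/, so [i] is inserted word-finally. /lovoreagerax/ → lovoreageraxi.

lovoreageraxi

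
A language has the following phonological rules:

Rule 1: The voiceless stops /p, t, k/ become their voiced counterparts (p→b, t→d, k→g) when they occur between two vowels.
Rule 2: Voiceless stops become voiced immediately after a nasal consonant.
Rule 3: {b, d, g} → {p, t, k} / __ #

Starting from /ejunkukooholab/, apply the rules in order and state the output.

Rule 1 (intervocalic voicing): /k/ is a voiceless stop between vowels /u/ and /o/, so it voices to [g]. /ejunkukooholab/ → ejunkugooholab.
Rule 2 (post-nasal voicing): /k/ is a voiceless stop immediately after the nasal /n/, so it voices to [g]. /ejunkugooholab/ → ejungugooholab.
Rule 3 (final devoicing): /b/ is a voiced stop in word-final position, so it devoices to [p]. /ejungugooholab/ → ejungugooholap.

ejungugooholap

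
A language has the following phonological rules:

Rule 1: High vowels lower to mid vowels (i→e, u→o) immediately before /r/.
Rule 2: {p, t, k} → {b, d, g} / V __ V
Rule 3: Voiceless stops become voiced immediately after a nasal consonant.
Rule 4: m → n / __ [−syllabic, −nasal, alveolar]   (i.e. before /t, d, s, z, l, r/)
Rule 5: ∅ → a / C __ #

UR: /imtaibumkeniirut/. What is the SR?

indaibumgenieruta

Rule 1 (pre-rhotic lowering): /i/ is a high vowel immediately before /r/, so it lowers to [e]. /imtaibumkeniirut/ → imtaibumkenierut.
Rule 2 (intervocalic voicing): no segment meets the environment; /imtaibumkenierut/ is unchanged.
Rule 3 (post-nasal voicing): /t/ is a voiceless stop immediately after the nasal /m/, so it voices to [d]. /k/ is a voiceless stop immediately after the nasal /m/, so it voices to [g]. /imtaibumkenierut/ → imdaibumgenierut.
Rule 4 (nasal place assimilation): /m/ precedes the alveolar consonant /d/, so it assimilates in place to [n]. /imdaibumgenierut/ → indaibumgenierut.
Rule 5 (final a-epenthesis): the form ends in the consonant /t/, so [a] is inserted word-finally. /indaibumgenierut/ → indaibumgenieruta.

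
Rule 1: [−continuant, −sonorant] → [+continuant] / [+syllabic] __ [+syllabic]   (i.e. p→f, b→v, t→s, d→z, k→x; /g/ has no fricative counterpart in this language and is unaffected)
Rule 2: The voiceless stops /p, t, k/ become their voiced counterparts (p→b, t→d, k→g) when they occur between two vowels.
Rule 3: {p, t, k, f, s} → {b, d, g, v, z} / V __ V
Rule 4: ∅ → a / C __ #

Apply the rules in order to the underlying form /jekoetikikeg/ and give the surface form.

jexoezixixega

Rule 1 (intervocalic spirantization): /k/ is a stop between vowels /e/ and /o/, so it spirantizes to the fricative [x]. /t/ is a stop between vowels /e/ and /i/, so it spirantizes to the fricative [s]. /k/ is a stop between vowels /i/ and /i/, so it spirantizes to the fricative [x]. /k/ is a stop between vowels /i/ and /e/, so it spirantizes to the fricative [x]. /jekoetikikeg/ → jexoesixixeg.
Rule 2 (intervocalic voicing): no segment meets the environment; /jexoesixixeg/ is unchanged.
Rule 3 (intervocalic voicing): /s/ is a voiceless obstruent between vowels /e/ and /i/, so it voices to [z]. /jexoesixixeg/ → jexoezixixeg.
Rule 4 (final a-epenthesis): the form ends in the consonant /g/, so [a] is inserted word-finally. /jexoezixixeg/ → jexoezixixega.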